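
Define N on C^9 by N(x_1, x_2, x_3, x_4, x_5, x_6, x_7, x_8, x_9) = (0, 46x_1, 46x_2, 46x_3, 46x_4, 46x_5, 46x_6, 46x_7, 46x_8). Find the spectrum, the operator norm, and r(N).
sigma(N) = {0}; ||N|| = 46; r(N) = 0. (N is nilpotent with N^9 = 0.)

On C^9, N is a strictly lower-triangular matrix with 46 on the subdiagonal and zeros elsewhere, so its characteristic polynomial is lambda^9 and every eigenvalue is 0: sigma(N) = {0}. For the operator norm, N e_i = 46e_{i+1} for i = 1, ..., 8 and N e_9 = 0, so the singular values of N are 46 (with multiplicity 8) and 0; hence ||N|| = 46. The spectral radius r(N) = max|lambda| = 0. Note ||N|| > r(N) — characteristic of non-normal nilpotent operators. Indeed N^9 = 0.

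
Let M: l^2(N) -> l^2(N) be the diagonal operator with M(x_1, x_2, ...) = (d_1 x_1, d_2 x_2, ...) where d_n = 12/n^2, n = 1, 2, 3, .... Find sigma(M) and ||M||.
sigma(M) = {12/n^2 : n ≥ 1} ∪ {0}; ||M|| = 12

A bounded diagonal operator on l^2 with diagonal entries d_n has spectrum equal to the closure of {d_n : n ≥ 1}: every d_n is an eigenvalue (with eigenvector e_n), so {d_n} ⊂ sigma(M); the spectrum is closed, so its closure is too; and for lambda not in the closure, (M - lambda I) has bounded inverse (the diagonal entries 1/(d_n - lambda) are bounded). For our sequence d_n = 12/n^2, n = 1, 2, 3, ...:
  - {d_n} = {12/n^2 : n ≥ 1}; the only limit point is 0
  - closure = {12/n^2 : n ≥ 1} ∪ {0}
For the norm: a diagonal operator has ||M|| = sup_n |d_n|. Here d_n = 12/n^2 is positive and decreasing, so sup_n |d_n| = d_1 = 12. So ||M|| = 12.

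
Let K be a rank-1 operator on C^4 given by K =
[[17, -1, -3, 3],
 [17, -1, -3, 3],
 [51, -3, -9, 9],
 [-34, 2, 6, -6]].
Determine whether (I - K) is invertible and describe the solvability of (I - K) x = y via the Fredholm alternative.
(I - K) is singular (det(I - K) = 0, i.e. 1 ∈ sigma(K)). (I - K) x = y is solvable iff y ⊥ ker((I - K)^*) = span{(17, -1, -3, 3)}, i.e. iff 17y_1 - y_2 - 3y_3 + 3y_4 = 0. When solvable, the solutions are x = y + c·(1, 1, 3, -2), c arbitrary (ker(I - K) = span{(1, 1, 3, -2)}, dimension 1).

K has rank 1, so it is an outer product K = u v^T: every row of K is a multiple of one row vector. Reading off the entries, u = (1, 1, 3, -2) and v = (17, -1, -3, 3) (row i of K equals u_i·v^T). A rank-one matrix u v^T satisfies K u = u (v·u) and kills the (3)-dimensional subspace v^⊥, so its characteristic polynomial is lambda^3 (lambda - v·u) with v·u = tr K = 1. Hence the eigenvalues of I - K are 1 (multiplicity 3) and 1 - (1) = 0, so det(I - K) = 0. (Direct check: I - K =
[[-16, 1, 3, -3],
 [-17, 2, 3, -3],
 [-51, 3, 10, -9],
 [34, -2, -6, 7]]
has determinant 0.) So 1 is an eigenvalue of K and (I - K) is not invertible. The finite-dimensional Fredholm alternative says: either (I - K) is invertible, or ker(I - K) ≠ {0} and then range(I - K) = ker((I - K)^*)^⊥, with dim ker(I - K) = dim ker((I - K)^*). We are in the second case, so we need both kernels. Kernel of I - K: (I - K) u = u - u (v·u) = u - u = 0, so ker(I - K) = span{u} = span{(1, 1, 3, -2)} (it is exactly 1-dimensional because rank(I - K) = 3). Kernel of the adjoint: K is real, so (I - K)^* = I - K^T = I - v u^T, and (I - v u^T) v = v - v (u·v) = 0; hence ker((I - K)^*) = span{v} = span{(17, -1, -3, 3)}. Therefore (I - K) x = y is solvable iff <y, v> = 0, i.e. iff 17y_1 - y_2 - 3y_3 + 3y_4 = 0. When this holds, K y = u (v·y) = 0, so (I - K) y = y and x = y is a particular solution; the full solution set is the line x = y + c·u = y + c·(1, 1, 3, -2), c ∈ C.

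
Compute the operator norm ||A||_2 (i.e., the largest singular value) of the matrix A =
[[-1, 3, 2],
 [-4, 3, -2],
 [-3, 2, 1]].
||A||_2 ≈ 6.7169 (= sqrt(largest eigenvalue of A^T A))

||A||_2 = sigma_max(A) = sqrt(lambda_max(A^T A)). Form the symmetric matrix M = A^T A =
[[26, -21, 3],
 [-21, 22, 2],
 [3, 2, 9]].
Its characteristic polynomial (trace, sum of principal 2x2 minors, determinant of M give the coefficients) is
  p(λ) = det(λ I - M) = λ^3 - 57λ^2 + 550λ - 625.
No integer candidate from the rational root theorem (±divisors of 625) is a root, so the roots are irrational. The cubic discriminant is Δ = 196480625 > 0, so there are three distinct real roots. p(1) = -131 and p(2) = 255 have opposite signs, so a root lies in (1, 2); Newton's method refines it to λ ≈ 1.3102. p(10) = 175 and p(11) = -141 have opposite signs, so a root lies in (10, 11); Newton's method refines it to λ ≈ 10.5735. p(45) = -175 and p(46) = 1399 have opposite signs, so a root lies in (45, 46); Newton's method refines it to λ ≈ 45.1163. Check (Vieta): the three roots sum to 57, matching tr M = 57.
So the eigenvalues of A^T A are ≈ 1.3102, 10.5735, 45.1163 (all ≥ 0, as they must be for A^T A). The largest is λ_max ≈ 45.1163, hence ||A||_2 = sqrt(λ_max) ≈ 6.7169.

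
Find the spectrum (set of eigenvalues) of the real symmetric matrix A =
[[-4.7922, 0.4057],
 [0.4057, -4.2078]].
sigma(A) ≈ {-5, -4}

A is real symmetric, so its spectrum consists of real eigenvalues. Expanding the characteristic polynomial of the displayed matrix gives
  det(λ I - A) = p(λ) = λ^2 + (9)λ + (20).
Solving p(λ) = 0 yields eigenvalues ≈ -5, -4. (A is shown rounded to 4 decimals, so these recover the underlying integer eigenvalues to within that precision.)
Verification: the trace of A = -9 equals the sum of eigenvalues -9, and det(A) ≈ 20.0000 matches the eigenvalue product 20.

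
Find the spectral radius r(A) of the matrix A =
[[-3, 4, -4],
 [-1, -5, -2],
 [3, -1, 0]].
r(A) ≈ 5.44

The eigenvalues of A are the roots of its characteristic polynomial. With M = A (coefficients from the trace, the sum of principal 2x2 minors, and det A):
  p(λ) = det(λ I - M) = λ^3 + 8λ^2 + 29λ + 82.
No integer candidate from the rational root theorem (±divisors of 82) is a root, so the roots are irrational. The cubic discriminant is Δ = -50784 < 0, so there is one real root and a complex-conjugate pair. p(-6) = -20 and p(-5) = 12 have opposite signs, so a root lies in (-6, -5); Newton's method refines it to λ ≈ -5.44. Dividing out (λ - (-5.44)) leaves approximately λ^2 + 2.56λ + 15.0736. For λ^2 + 2.56λ + 15.0736 the discriminant is -53.7406. It is negative, so the remaining roots are the complex-conjugate pair λ ≈ -1.28 ± 3.6654i. Their product equals the constant term, so |λ|^2 ≈ 15.0736 and |λ| ≈ 3.8825.
Thus the eigenvalues (to 4 decimals) are -5.44 (modulus 5.44); -1.28 ± 3.6654i (modulus 3.8825). The spectral radius is the largest modulus: r(A) ≈ 5.44. (Cross-check: r(A) ≤ ||A||_2 ≈ 7.0661; equality holds whenever A is normal, though it can also hold for some non-normal A.)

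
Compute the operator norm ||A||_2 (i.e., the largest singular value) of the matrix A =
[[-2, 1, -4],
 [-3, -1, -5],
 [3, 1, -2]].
||A||_2 ≈ 7.3514 (= sqrt(largest eigenvalue of A^T A))

||A||_2 = sigma_max(A) = sqrt(lambda_max(A^T A)). Form the symmetric matrix M = A^T A =
[[22, 4, 17],
 [4, 3, -1],
 [17, -1, 45]].
Its characteristic polynomial (trace, sum of principal 2x2 minors, determinant of M give the coefficients) is
  p(λ) = det(λ I - M) = λ^3 - 70λ^2 + 885λ - 1225.
No integer candidate from the rational root theorem (±divisors of 1225) is a root, so the roots are irrational. The cubic discriminant is Δ = 709966625 > 0, so there are three distinct real roots. p(1) = -409 and p(2) = 273 have opposite signs, so a root lies in (1, 2); Newton's method refines it to λ ≈ 1.5763. p(14) = 189 and p(15) = -325 have opposite signs, so a root lies in (14, 15); Newton's method refines it to λ ≈ 14.3799. p(54) = -91 and p(55) = 2075 have opposite signs, so a root lies in (54, 55); Newton's method refines it to λ ≈ 54.0438. Check (Vieta): the three roots sum to 70, matching tr M = 70.
So the eigenvalues of A^T A are ≈ 1.5763, 14.3799, 54.0438 (all ≥ 0, as they must be for A^T A). The largest is λ_max ≈ 54.0438, hence ||A||_2 = sqrt(λ_max) ≈ 7.3514.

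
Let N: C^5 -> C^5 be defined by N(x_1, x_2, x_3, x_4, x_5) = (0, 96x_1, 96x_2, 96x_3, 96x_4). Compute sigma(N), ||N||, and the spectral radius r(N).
sigma(N) = {0}; ||N|| = 96; r(N) = 0. (N is nilpotent with N^5 = 0.)

On C^5, N is a strictly lower-triangular matrix with 96 on the subdiagonal and zeros elsewhere, so its characteristic polynomial is lambda^5 and every eigenvalue is 0: sigma(N) = {0}. For the operator norm, N e_i = 96e_{i+1} for i = 1, ..., 4 and N e_5 = 0, so the singular values of N are 96 (with multiplicity 4) and 0; hence ||N|| = 96. The spectral radius r(N) = max|lambda| = 0. Note ||N|| > r(N) — characteristic of non-normal nilpotent operators. Indeed N^5 = 0.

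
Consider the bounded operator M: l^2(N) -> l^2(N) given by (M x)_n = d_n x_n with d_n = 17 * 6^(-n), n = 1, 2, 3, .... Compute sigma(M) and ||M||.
sigma(M) = {17 * 6^(-n) : n ≥ 1} ∪ {0}; ||M|| = 17/6

A bounded diagonal operator on l^2 with diagonal entries d_n has spectrum equal to the closure of {d_n : n ≥ 1}: every d_n is an eigenvalue (with eigenvector e_n), so {d_n} ⊂ sigma(M); the spectrum is closed, so its closure is too; and for lambda not in the closure, (M - lambda I) has bounded inverse (the diagonal entries 1/(d_n - lambda) are bounded). For our sequence d_n = 17 * 6^(-n), n = 1, 2, 3, ...:
  - {d_n} = {17 * 6^(-n) : n ≥ 1}; the only limit point is 0
  - closure = {17 * 6^(-n) : n ≥ 1} ∪ {0}
For the norm: a diagonal operator has ||M|| = sup_n |d_n|. Here d_n = 17 * 6^(-n) is positive and decreasing, so sup_n |d_n| = d_1 = 17/6. So ||M|| = 17/6.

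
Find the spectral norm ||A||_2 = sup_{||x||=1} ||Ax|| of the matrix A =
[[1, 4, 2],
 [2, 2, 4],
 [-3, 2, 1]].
||A||_2 ≈ 6.4778 (= sqrt(largest eigenvalue of A^T A))

||A||_2 = sigma_max(A) = sqrt(lambda_max(A^T A)). Form the symmetric matrix M = A^T A =
[[14, 2, 7],
 [2, 24, 18],
 [7, 18, 21]].
Its characteristic polynomial (trace, sum of principal 2x2 minors, determinant of M give the coefficients) is
  p(λ) = det(λ I - M) = λ^3 - 59λ^2 + 757λ - 1764.
No integer candidate from the rational root theorem (±divisors of 1764) is a root, so the roots are irrational. The cubic discriminant is Δ = 144560757 > 0, so there are three distinct real roots. p(2) = -478 and p(3) = 3 have opposite signs, so a root lies in (2, 3); Newton's method refines it to λ ≈ 2.993. p(14) = 14 and p(15) = -309 have opposite signs, so a root lies in (14, 15); Newton's method refines it to λ ≈ 14.0455. p(41) = -985 and p(42) = 42 have opposite signs, so a root lies in (41, 42); Newton's method refines it to λ ≈ 41.9615. Check (Vieta): the three roots sum to 59, matching tr M = 59.
So the eigenvalues of A^T A are ≈ 2.993, 14.0455, 41.9615 (all ≥ 0, as they must be for A^T A). The largest is λ_max ≈ 41.9615, hence ||A||_2 = sqrt(λ_max) ≈ 6.4778.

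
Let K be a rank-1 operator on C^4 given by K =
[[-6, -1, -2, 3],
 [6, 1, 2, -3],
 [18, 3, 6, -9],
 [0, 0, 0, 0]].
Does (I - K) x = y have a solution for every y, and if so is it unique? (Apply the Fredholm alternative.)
(I - K) is singular (det(I - K) = 0, i.e. 1 ∈ sigma(K)). (I - K) x = y is solvable iff y ⊥ ker((I - K)^*) = span{(-6, -1, -2, 3)}, i.e. iff -6y_1 - y_2 - 2y_3 + 3y_4 = 0. When solvable, the solutions are x = y + c·(1, -1, -3, 0), c arbitrary (ker(I - K) = span{(1, -1, -3, 0)}, dimension 1).

K has rank 1, so it is an outer product K = u v^T: every row of K is a multiple of one row vector. Reading off the entries, u = (1, -1, -3, 0) and v = (-6, -1, -2, 3) (row i of K equals u_i·v^T). A rank-one matrix u v^T satisfies K u = u (v·u) and kills the (3)-dimensional subspace v^⊥, so its characteristic polynomial is lambda^3 (lambda - v·u) with v·u = tr K = 1. Hence the eigenvalues of I - K are 1 (multiplicity 3) and 1 - (1) = 0, so det(I - K) = 0. (Direct check: I - K =
[[7, 1, 2, -3],
 [-6, 0, -2, 3],
 [-18, -3, -5, 9],
 [0, 0, 0, 1]]
has determinant 0.) So 1 is an eigenvalue of K and (I - K) is not invertible. The finite-dimensional Fredholm alternative says: either (I - K) is invertible, or ker(I - K) ≠ {0} and then range(I - K) = ker((I - K)^*)^⊥, with dim ker(I - K) = dim ker((I - K)^*). We are in the second case, so we need both kernels. Kernel of I - K: (I - K) u = u - u (v·u) = u - u = 0, so ker(I - K) = span{u} = span{(1, -1, -3, 0)} (it is exactly 1-dimensional because rank(I - K) = 3). Kernel of the adjoint: K is real, so (I - K)^* = I - K^T = I - v u^T, and (I - v u^T) v = v - v (u·v) = 0; hence ker((I - K)^*) = span{v} = span{(-6, -1, -2, 3)}. Therefore (I - K) x = y is solvable iff <y, v> = 0, i.e. iff -6y_1 - y_2 - 2y_3 + 3y_4 = 0. When this holds, K y = u (v·y) = 0, so (I - K) y = y and x = y is a particular solution; the full solution set is the line x = y + c·u = y + c·(1, -1, -3, 0), c ∈ C.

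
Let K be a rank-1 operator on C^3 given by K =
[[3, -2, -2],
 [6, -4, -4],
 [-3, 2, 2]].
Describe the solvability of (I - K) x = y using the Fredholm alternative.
(I - K) is singular (det(I - K) = 0, i.e. 1 ∈ sigma(K)). (I - K) x = y is solvable iff y ⊥ ker((I - K)^*) = span{(3, -2, -2)}, i.e. iff 3y_1 - 2y_2 - 2y_3 = 0. When solvable, the solutions are x = y + c·(1, 2, -1), c arbitrary (ker(I - K) = span{(1, 2, -1)}, dimension 1).

K has rank 1, so it is an outer product K = u v^T: every row of K is a multiple of one row vector. Reading off the entries, u = (1, 2, -1) and v = (3, -2, -2) (row i of K equals u_i·v^T). A rank-one matrix u v^T satisfies K u = u (v·u) and kills the (2)-dimensional subspace v^⊥, so its characteristic polynomial is lambda^2 (lambda - v·u) with v·u = tr K = 1. Hence the eigenvalues of I - K are 1 (multiplicity 2) and 1 - (1) = 0, so det(I - K) = 0. (Direct check: I - K =
[[-2, 2, 2],
 [-6, 5, 4],
 [3, -2, -1]]
has determinant 0.) So 1 is an eigenvalue of K and (I - K) is not invertible. The finite-dimensional Fredholm alternative says: either (I - K) is invertible, or ker(I - K) ≠ {0} and then range(I - K) = ker((I - K)^*)^⊥, with dim ker(I - K) = dim ker((I - K)^*). We are in the second case, so we need both kernels. Kernel of I - K: (I - K) u = u - u (v·u) = u - u = 0, so ker(I - K) = span{u} = span{(1, 2, -1)} (it is exactly 1-dimensional because rank(I - K) = 2). Kernel of the adjoint: K is real, so (I - K)^* = I - K^T = I - v u^T, and (I - v u^T) v = v - v (u·v) = 0; hence ker((I - K)^*) = span{v} = span{(3, -2, -2)}. Therefore (I - K) x = y is solvable iff <y, v> = 0, i.e. iff 3y_1 - 2y_2 - 2y_3 = 0. When this holds, K y = u (v·y) = 0, so (I - K) y = y and x = y is a particular solution; the full solution set is the line x = y + c·u = y + c·(1, 2, -1), c ∈ C.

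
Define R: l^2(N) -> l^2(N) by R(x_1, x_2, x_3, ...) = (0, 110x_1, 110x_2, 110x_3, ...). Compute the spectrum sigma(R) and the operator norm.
sigma(R) = closed disk {z in C : |z| ≤ 110}; ||R|| = 110

Note R = 110·U where U is the unit right shift (U x)_k = x_{k-1} (with x_0 := 0); so ||R|| = 110||U|| and sigma(R) = 110·sigma(U). ||R x||^2 = sum_{k≥1} |110x_k|^2 = 12100||x||^2, so ||R|| = 110 and sigma(R) ⊂ {|z| ≤ 110}. For any |lambda| < 110, the equation (R - lambda I) x = 0 forces x_1 = 0, then 110x_k = lambda x_{k+1} ⇒ x = 0, so R has no eigenvalues. But (R - lambda I) is not surjective for |lambda| < 110: solving (R - lambda I) x = e_1 would require x_n proportional to (lambda/110)^(-n), which is not in l^2. So every |lambda| < 110 lies in the residual spectrum. The boundary |lambda| = 110 is in the approximate point spectrum (the spectrum is closed). Hence sigma(R) is the closed disk of radius 110.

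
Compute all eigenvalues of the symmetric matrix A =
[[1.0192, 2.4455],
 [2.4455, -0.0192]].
sigma(A) ≈ {-2, 3}

A is real symmetric, so its spectrum consists of real eigenvalues. Expanding the characteristic polynomial of the displayed matrix gives
  det(λ I - A) = p(λ) = λ^2 + (-1)λ + (-6).
Solving p(λ) = 0 yields eigenvalues ≈ -2, 3. (A is shown rounded to 4 decimals, so these recover the underlying integer eigenvalues to within that precision.)
Verification: the trace of A = 1 equals the sum of eigenvalues 1, and det(A) ≈ -6.0000 matches the eigenvalue product -6.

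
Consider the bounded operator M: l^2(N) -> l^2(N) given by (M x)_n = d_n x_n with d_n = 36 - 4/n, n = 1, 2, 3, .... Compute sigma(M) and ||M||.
sigma(M) = {36 - 4/n : n ≥ 1} ∪ {36}; ||M|| = 36

A bounded diagonal operator on l^2 with diagonal entries d_n has spectrum equal to the closure of {d_n : n ≥ 1}: every d_n is an eigenvalue (with eigenvector e_n), so {d_n} ⊂ sigma(M); the spectrum is closed, so its closure is too; and for lambda not in the closure, (M - lambda I) has bounded inverse (the diagonal entries 1/(d_n - lambda) are bounded). For our sequence d_n = 36 - 4/n, n = 1, 2, 3, ...:
  - {d_n} = {36 - 4/n : n ≥ 1}; the only limit point is 36
  - closure = {36 - 4/n : n ≥ 1} ∪ {36}
For the norm: a diagonal operator has ||M|| = sup_n |d_n|. Here d_n = 36 - 4/n increases monotonically from d_1 = 32 toward 36, with all terms in [32, 36); so sup_n |d_n| = 36 (the supremum is the limit, not attained). So ||M|| = 36.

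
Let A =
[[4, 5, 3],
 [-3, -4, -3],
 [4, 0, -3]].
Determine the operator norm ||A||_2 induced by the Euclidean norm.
||A||_2 ≈ 9.2016 (= sqrt(largest eigenvalue of A^T A))

||A||_2 = sigma_max(A) = sqrt(lambda_max(A^T A)). Form the symmetric matrix M = A^T A =
[[41, 32, 9],
 [32, 41, 27],
 [9, 27, 27]].
Its characteristic polynomial (trace, sum of principal 2x2 minors, determinant of M give the coefficients) is
  p(λ) = det(λ I - M) = λ^3 - 109λ^2 + 2061λ - 81.
No integer candidate from the rational root theorem (±divisors of 81) is a root, so the roots are irrational. The cubic discriminant is Δ = 15356732976 > 0, so there are three distinct real roots. p(0) = -81 and p(1) = 1872 have opposite signs, so a root lies in (0, 1); Newton's method refines it to λ ≈ 0.0394. p(24) = 423 and p(25) = -1056 have opposite signs, so a root lies in (24, 25); Newton's method refines it to λ ≈ 24.291. p(84) = -3357 and p(85) = 1704 have opposite signs, so a root lies in (84, 85); Newton's method refines it to λ ≈ 84.6696. Check (Vieta): the three roots sum to 109, matching tr M = 109.
So the eigenvalues of A^T A are ≈ 0.0394, 24.291, 84.6696 (all ≥ 0, as they must be for A^T A). The largest is λ_max ≈ 84.6696, hence ||A||_2 = sqrt(λ_max) ≈ 9.2016.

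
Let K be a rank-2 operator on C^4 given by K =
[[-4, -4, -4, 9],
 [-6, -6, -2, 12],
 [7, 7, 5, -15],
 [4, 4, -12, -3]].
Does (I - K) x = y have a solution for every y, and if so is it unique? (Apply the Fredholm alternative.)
(I - K) is invertible (det(I - K) = -248 ≠ 0), so for every y in C^4 the equation (I - K) x = y has a unique solution.

K has rank 2 and factors as K = U V^T = u1 v1^T + u2 v2^T with u1 = (2, 2, -3, 2), v1 = (-1, -1, -3, 3), u2 = (-1, -2, 2, 3), v2 = (2, 2, -2, -3) (multiplying out reproduces the displayed K). The nonzero eigenvalues of U V^T coincide with those of the 2 x 2 matrix G = V^T U = [[v1·u1, v1·u2], [v2·u1, v2·u2]] = [[11, 6], [8, -19]], and by the Sylvester determinant identity det(I_4 - U V^T) = det(I_2 - V^T U) = det([[-10, -6], [-8, 20]]) = (-10)(20) - (-6)(-8) = -248. (Direct check: I - K =
[[5, 4, 4, -9],
 [6, 7, 2, -12],
 [-7, -7, -4, 15],
 [-4, -4, 12, 4]]
has determinant -248.) The finite-dimensional Fredholm alternative says: either (I - K) is invertible, or ker(I - K) ≠ {0} and then range(I - K) = ker((I - K)^*)^⊥, with dim ker(I - K) = dim ker((I - K)^*). Since det(I - K) ≠ 0, 1 is not an eigenvalue of K and ker(I - K) = {0}, so we are in the first case: for every y there is a unique x = (I - K)^(-1) y. (Explicitly, by the Woodbury identity, (I - U V^T)^(-1) = I + U (I_2 - G)^(-1) V^T.)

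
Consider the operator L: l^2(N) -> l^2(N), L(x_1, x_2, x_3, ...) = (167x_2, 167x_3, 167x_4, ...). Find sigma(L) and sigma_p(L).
sigma(L) = closed disk {z in C : |z| ≤ 167}; sigma_p(L) = open disk {z in C : |z| < 167}

Note L = 167·V where V is the unit left shift (V x)_k = x_{k+1}; so sigma(L) = 167·sigma(V) and ||L|| = 167||V||. ||L x||^2 = 27889sum_{k≥2} |x_k|^2 ≤ 27889||x||^2, with equality on {x : x_1 = 0}, so ||L|| = 167. For any lambda with |lambda| < 167, set r = lambda/167 (|r| < 1); the vector x = (1, r, r^2, ...) is in l^2 and satisfies L x = 167(r, r^2, ...) = lambda x, so lambda is an eigenvalue. On the boundary |lambda| = 167 the geometric series diverges, so no l^2 eigenvector exists, but these lambda lie in the approximate point spectrum. Hence sigma(L) is the closed disk of radius 167 and sigma_p(L) is the open disk.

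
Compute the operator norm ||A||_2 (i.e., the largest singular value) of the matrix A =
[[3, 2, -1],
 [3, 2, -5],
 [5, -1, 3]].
||A||_2 ≈ 6.9577 (= sqrt(largest eigenvalue of A^T A))

||A||_2 = sigma_max(A) = sqrt(lambda_max(A^T A)). Form the symmetric matrix M = A^T A =
[[43, 7, -3],
 [7, 9, -15],
 [-3, -15, 35]].
Its characteristic polynomial (trace, sum of principal 2x2 minors, determinant of M give the coefficients) is
  p(λ) = det(λ I - M) = λ^3 - 87λ^2 + 1924λ - 2704.
No integer candidate from the rational root theorem (±divisors of 2704) is a root, so the roots are irrational. The cubic discriminant is Δ = 357201104 > 0, so there are three distinct real roots. p(1) = -866 and p(2) = 804 have opposite signs, so a root lies in (1, 2); Newton's method refines it to λ ≈ 1.5062. p(37) = 34 and p(38) = -348 have opposite signs, so a root lies in (37, 38); Newton's method refines it to λ ≈ 37.084. p(48) = -208 and p(49) = 334 have opposite signs, so a root lies in (48, 49); Newton's method refines it to λ ≈ 48.4098. Check (Vieta): the three roots sum to 87, matching tr M = 87.
So the eigenvalues of A^T A are ≈ 1.5062, 37.084, 48.4098 (all ≥ 0, as they must be for A^T A). The largest is λ_max ≈ 48.4098, hence ||A||_2 = sqrt(λ_max) ≈ 6.9577.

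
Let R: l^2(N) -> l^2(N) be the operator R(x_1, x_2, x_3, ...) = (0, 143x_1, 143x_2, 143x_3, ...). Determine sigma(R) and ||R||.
sigma(R) = closed disk {z in C : |z| ≤ 143}; ||R|| = 143

Note R = 143·U where U is the unit right shift (U x)_k = x_{k-1} (with x_0 := 0); so ||R|| = 143||U|| and sigma(R) = 143·sigma(U). ||R x||^2 = sum_{k≥1} |143x_k|^2 = 20449||x||^2, so ||R|| = 143 and sigma(R) ⊂ {|z| ≤ 143}. For any |lambda| < 143, the equation (R - lambda I) x = 0 forces x_1 = 0, then 143x_k = lambda x_{k+1} ⇒ x = 0, so R has no eigenvalues. But (R - lambda I) is not surjective for |lambda| < 143: solving (R - lambda I) x = e_1 would require x_n proportional to (lambda/143)^(-n), which is not in l^2. So every |lambda| < 143 lies in the residual spectrum. The boundary |lambda| = 143 is in the approximate point spectrum (the spectrum is closed). Hence sigma(R) is the closed disk of radius 143.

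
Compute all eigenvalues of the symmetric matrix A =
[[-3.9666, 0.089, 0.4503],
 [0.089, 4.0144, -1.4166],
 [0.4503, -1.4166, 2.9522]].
sigma(A) ≈ {-4, 2, 5}

A is real symmetric, so its spectrum consists of real eigenvalues. Expanding the characteristic polynomial of the displayed matrix gives
  det(λ I - A) = p(λ) = λ^3 + (-3)λ^2 + (-18)λ + (40).
Solving p(λ) = 0 yields eigenvalues ≈ -4, 2, 5. (A is shown rounded to 4 decimals, so these recover the underlying integer eigenvalues to within that precision.)
Verification: the trace of A = 3 equals the sum of eigenvalues 3, and det(A) ≈ -40.0003 matches the eigenvalue product -40.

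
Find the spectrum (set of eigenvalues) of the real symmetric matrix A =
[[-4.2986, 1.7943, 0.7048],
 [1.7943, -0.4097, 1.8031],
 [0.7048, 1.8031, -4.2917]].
sigma(A) ≈ {-5, 1} (-5 with multiplicity 2)

A is real symmetric, so its spectrum consists of real eigenvalues. Expanding the characteristic polynomial of the displayed matrix gives
  det(λ I - A) = p(λ) = λ^3 + (9)λ^2 + (15)λ + (-24.9984).
Solving p(λ) = 0 yields eigenvalues ≈ -5, -5, 1. (A is shown rounded to 4 decimals, so these recover the underlying integer eigenvalues to within that precision.)
Verification: the trace of A = -9 equals the sum of eigenvalues -9, and det(A) ≈ 24.9984 matches the eigenvalue product 25.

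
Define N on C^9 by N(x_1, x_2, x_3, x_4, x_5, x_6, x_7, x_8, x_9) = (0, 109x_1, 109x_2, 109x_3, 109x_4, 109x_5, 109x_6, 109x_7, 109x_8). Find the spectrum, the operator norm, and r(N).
sigma(N) = {0}; ||N|| = 109; r(N) = 0. (N is nilpotent with N^9 = 0.)

On C^9, N is a strictly lower-triangular matrix with 109 on the subdiagonal and zeros elsewhere, so its characteristic polynomial is lambda^9 and every eigenvalue is 0: sigma(N) = {0}. For the operator norm, N e_i = 109e_{i+1} for i = 1, ..., 8 and N e_9 = 0, so the singular values of N are 109 (with multiplicity 8) and 0; hence ||N|| = 109. The spectral radius r(N) = max|lambda| = 0. Note ||N|| > r(N) — characteristic of non-normal nilpotent operators. Indeed N^9 = 0.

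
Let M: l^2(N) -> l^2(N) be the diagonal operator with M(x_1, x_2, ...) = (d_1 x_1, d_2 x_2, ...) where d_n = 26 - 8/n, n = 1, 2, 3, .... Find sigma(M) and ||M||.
sigma(M) = {26 - 8/n : n ≥ 1} ∪ {26}; ||M|| = 26

A bounded diagonal operator on l^2 with diagonal entries d_n has spectrum equal to the closure of {d_n : n ≥ 1}: every d_n is an eigenvalue (with eigenvector e_n), so {d_n} ⊂ sigma(M); the spectrum is closed, so its closure is too; and for lambda not in the closure, (M - lambda I) has bounded inverse (the diagonal entries 1/(d_n - lambda) are bounded). For our sequence d_n = 26 - 8/n, n = 1, 2, 3, ...:
  - {d_n} = {26 - 8/n : n ≥ 1}; the only limit point is 26
  - closure = {26 - 8/n : n ≥ 1} ∪ {26}
For the norm: a diagonal operator has ||M|| = sup_n |d_n|. Here d_n = 26 - 8/n increases monotonically from d_1 = 18 toward 26, with all terms in [18, 26); so sup_n |d_n| = 26 (the supremum is the limit, not attained). So ||M|| = 26.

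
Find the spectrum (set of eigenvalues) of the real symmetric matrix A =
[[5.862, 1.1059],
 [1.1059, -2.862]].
sigma(A) ≈ {-3, 6}

A is real symmetric, so its spectrum consists of real eigenvalues. Expanding the characteristic polynomial of the displayed matrix gives
  det(λ I - A) = p(λ) = λ^2 + (-3)λ + (-18).
Solving p(λ) = 0 yields eigenvalues ≈ -3, 6. (A is shown rounded to 4 decimals, so these recover the underlying integer eigenvalues to within that precision.)
Verification: the trace of A = 3 equals the sum of eigenvalues 3, and det(A) ≈ -18.0001 matches the eigenvalue product -18.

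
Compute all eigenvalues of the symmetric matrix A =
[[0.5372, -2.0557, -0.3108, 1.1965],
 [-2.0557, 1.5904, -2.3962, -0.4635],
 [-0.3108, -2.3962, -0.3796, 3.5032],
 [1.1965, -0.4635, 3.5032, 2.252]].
sigma(A) ≈ {-4, 0, 2, 6}

A is real symmetric, so its spectrum consists of real eigenvalues. Expanding the characteristic polynomial of the displayed matrix gives
  det(λ I - A) = p(λ) = λ^4 + (-4)λ^3 + (-20)λ^2 + (48.0016)λ + (-0.0022).
Solving p(λ) = 0 yields eigenvalues ≈ -4, 0, 2, 6. (A is shown rounded to 4 decimals, so these recover the underlying integer eigenvalues to within that precision.)
Verification: the trace of A = 4 equals the sum of eigenvalues 4, and det(A) ≈ -0.0022 matches the eigenvalue product 0.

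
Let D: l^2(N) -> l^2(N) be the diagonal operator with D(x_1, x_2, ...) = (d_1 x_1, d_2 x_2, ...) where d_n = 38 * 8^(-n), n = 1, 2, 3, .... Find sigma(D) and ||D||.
sigma(D) = {38 * 8^(-n) : n ≥ 1} ∪ {0}; ||D|| = 19/4

A bounded diagonal operator on l^2 with diagonal entries d_n has spectrum equal to the closure of {d_n : n ≥ 1}: every d_n is an eigenvalue (with eigenvector e_n), so {d_n} ⊂ sigma(D); the spectrum is closed, so its closure is too; and for lambda not in the closure, (D - lambda I) has bounded inverse (the diagonal entries 1/(d_n - lambda) are bounded). For our sequence d_n = 38 * 8^(-n), n = 1, 2, 3, ...:
  - {d_n} = {38 * 8^(-n) : n ≥ 1}; the only limit point is 0
  - closure = {38 * 8^(-n) : n ≥ 1} ∪ {0}
For the norm: a diagonal operator has ||D|| = sup_n |d_n|. Here d_n = 38 * 8^(-n) is positive and decreasing, so sup_n |d_n| = d_1 = 38/8 = 19/4. So ||D|| = 19/4.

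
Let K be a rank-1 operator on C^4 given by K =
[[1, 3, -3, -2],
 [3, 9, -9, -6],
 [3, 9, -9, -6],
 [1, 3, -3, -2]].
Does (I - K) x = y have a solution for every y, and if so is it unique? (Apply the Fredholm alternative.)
(I - K) is invertible (det(I - K) = 2 ≠ 0), so for every y in C^4 the equation (I - K) x = y has a unique solution.

K has rank 1, so it is an outer product K = u v^T: every row of K is a multiple of one row vector. Reading off the entries, u = (-1, -3, -3, -1) and v = (-1, -3, 3, 2) (row i of K equals u_i·v^T). A rank-one matrix u v^T satisfies K u = u (v·u) and kills the (3)-dimensional subspace v^⊥, so its characteristic polynomial is lambda^3 (lambda - v·u) with v·u = tr K = -1. Hence the eigenvalues of I - K are 1 (multiplicity 3) and 1 - (-1) = 2, so det(I - K) = 2. (Direct check: I - K =
[[0, -3, 3, 2],
 [-3, -8, 9, 6],
 [-3, -9, 10, 6],
 [-1, -3, 3, 3]]
has determinant 2.) The finite-dimensional Fredholm alternative says: either (I - K) is invertible, or ker(I - K) ≠ {0} and then range(I - K) = ker((I - K)^*)^⊥, with dim ker(I - K) = dim ker((I - K)^*). Since det(I - K) ≠ 0, 1 is not an eigenvalue of K and ker(I - K) = {0}, so we are in the first case: for every y there is a unique x = (I - K)^(-1) y. Explicitly, by the Sherman–Morrison formula, (I - u v^T)^(-1) = I + u v^T/(1 - v·u), i.e. (I - K)^(-1) = I + K/(2).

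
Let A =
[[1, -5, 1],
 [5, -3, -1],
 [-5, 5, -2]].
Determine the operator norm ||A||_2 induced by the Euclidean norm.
||A||_2 ≈ 10.0953 (= sqrt(largest eigenvalue of A^T A))

||A||_2 = sigma_max(A) = sqrt(lambda_max(A^T A)). Form the symmetric matrix M = A^T A =
[[51, -45, 6],
 [-45, 59, -12],
 [6, -12, 6]].
Its characteristic polynomial (trace, sum of principal 2x2 minors, determinant of M give the coefficients) is
  p(λ) = det(λ I - M) = λ^3 - 116λ^2 + 1464λ - 2916.
No integer candidate from the rational root theorem (±divisors of 2916) is a root, so the roots are irrational. The cubic discriminant is Δ = 6766898256 > 0, so there are three distinct real roots. p(2) = -444 and p(3) = 459 have opposite signs, so a root lies in (2, 3); Newton's method refines it to λ ≈ 2.4618. p(11) = 483 and p(12) = -324 have opposite signs, so a root lies in (11, 12); Newton's method refines it to λ ≈ 11.6222. p(101) = -8067 and p(102) = 756 have opposite signs, so a root lies in (101, 102); Newton's method refines it to λ ≈ 101.916. Check (Vieta): the three roots sum to 116, matching tr M = 116.
So the eigenvalues of A^T A are ≈ 2.4618, 11.6222, 101.916 (all ≥ 0, as they must be for A^T A). The largest is λ_max ≈ 101.916, hence ||A||_2 = sqrt(λ_max) ≈ 10.0953.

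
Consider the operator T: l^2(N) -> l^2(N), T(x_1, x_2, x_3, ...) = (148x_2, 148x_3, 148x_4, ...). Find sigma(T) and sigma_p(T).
sigma(T) = closed disk {z in C : |z| ≤ 148}; sigma_p(T) = open disk {z in C : |z| < 148}

Note T = 148·V where V is the unit left shift (V x)_k = x_{k+1}; so sigma(T) = 148·sigma(V) and ||T|| = 148||V||. ||T x||^2 = 21904sum_{k≥2} |x_k|^2 ≤ 21904||x||^2, with equality on {x : x_1 = 0}, so ||T|| = 148. For any lambda with |lambda| < 148, set r = lambda/148 (|r| < 1); the vector x = (1, r, r^2, ...) is in l^2 and satisfies T x = 148(r, r^2, ...) = lambda x, so lambda is an eigenvalue. On the boundary |lambda| = 148 the geometric series diverges, so no l^2 eigenvector exists, but these lambda lie in the approximate point spectrum. Hence sigma(T) is the closed disk of radius 148 and sigma_p(T) is the open disk.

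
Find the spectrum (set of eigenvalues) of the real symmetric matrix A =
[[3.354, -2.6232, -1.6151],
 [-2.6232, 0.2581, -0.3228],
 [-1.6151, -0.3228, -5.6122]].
sigma(A) ≈ {-6, -1, 5}

A is real symmetric, so its spectrum consists of real eigenvalues. Expanding the characteristic polynomial of the displayed matrix gives
  det(λ I - A) = p(λ) = λ^3 + (2)λ^2 + (-29)λ + (-30.0023).
Solving p(λ) = 0 yields eigenvalues ≈ -6, -1, 5. (A is shown rounded to 4 decimals, so these recover the underlying integer eigenvalues to within that precision.)
Verification: the trace of A = -2 equals the sum of eigenvalues -2, and det(A) ≈ 30.0023 matches the eigenvalue product 30.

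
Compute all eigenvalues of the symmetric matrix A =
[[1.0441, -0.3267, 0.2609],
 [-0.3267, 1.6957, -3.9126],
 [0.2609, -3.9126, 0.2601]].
sigma(A) ≈ {-3, 1, 5}

A is real symmetric, so its spectrum consists of real eigenvalues. Expanding the characteristic polynomial of the displayed matrix gives
  det(λ I - A) = p(λ) = λ^3 + (-3)λ^2 + (-13)λ + (15).
Solving p(λ) = 0 yields eigenvalues ≈ -3, 1, 5. (A is shown rounded to 4 decimals, so these recover the underlying integer eigenvalues to within that precision.)
Verification: the trace of A = 3 equals the sum of eigenvalues 3, and det(A) ≈ -14.9992 matches the eigenvalue product -15.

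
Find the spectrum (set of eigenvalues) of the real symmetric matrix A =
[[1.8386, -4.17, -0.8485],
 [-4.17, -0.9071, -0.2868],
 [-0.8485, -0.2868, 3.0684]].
sigma(A) ≈ {-4, 3, 5}

A is real symmetric, so its spectrum consists of real eigenvalues. Expanding the characteristic polynomial of the displayed matrix gives
  det(λ I - A) = p(λ) = λ^3 + (-4)λ^2 + (-17)λ + (60.0013).
Solving p(λ) = 0 yields eigenvalues ≈ -4, 3, 5. (A is shown rounded to 4 decimals, so these recover the underlying integer eigenvalues to within that precision.)
Verification: the trace of A = 4 equals the sum of eigenvalues 4, and det(A) ≈ -60.0013 matches the eigenvalue product -60.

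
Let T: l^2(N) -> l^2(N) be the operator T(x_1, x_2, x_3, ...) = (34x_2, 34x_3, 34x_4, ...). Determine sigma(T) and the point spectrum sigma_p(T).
sigma(T) = closed disk {z in C : |z| ≤ 34}; sigma_p(T) = open disk {z in C : |z| < 34}

Note T = 34·V where V is the unit left shift (V x)_k = x_{k+1}; so sigma(T) = 34·sigma(V) and ||T|| = 34||V||. ||T x||^2 = 1156sum_{k≥2} |x_k|^2 ≤ 1156||x||^2, with equality on {x : x_1 = 0}, so ||T|| = 34. For any lambda with |lambda| < 34, set r = lambda/34 (|r| < 1); the vector x = (1, r, r^2, ...) is in l^2 and satisfies T x = 34(r, r^2, ...) = lambda x, so lambda is an eigenvalue. On the boundary |lambda| = 34 the geometric series diverges, so no l^2 eigenvector exists, but these lambda lie in the approximate point spectrum. Hence sigma(T) is the closed disk of radius 34 and sigma_p(T) is the open disk.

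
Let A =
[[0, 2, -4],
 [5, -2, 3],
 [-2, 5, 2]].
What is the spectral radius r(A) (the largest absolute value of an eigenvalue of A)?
r(A) ≈ 7.2762

The eigenvalues of A are the roots of its characteristic polynomial. With M = A (coefficients from the trace, the sum of principal 2x2 minors, and det A):
  p(λ) = det(λ I - M) = λ^3 - 37λ + 116.
No integer candidate from the rational root theorem (±divisors of 116) is a root, so the roots are irrational. The cubic discriminant is Δ = -160700 < 0, so there is one real root and a complex-conjugate pair. p(-8) = -100 and p(-7) = 32 have opposite signs, so a root lies in (-8, -7); Newton's method refines it to λ ≈ -7.2762. Dividing out (λ - (-7.2762)) leaves approximately λ^2 - 7.2762λ + 15.9425. For λ^2 - 7.2762λ + 15.9425 the discriminant is -10.8274. It is negative, so the remaining roots are the complex-conjugate pair λ ≈ 3.6381 ± 1.6453i. Their product equals the constant term, so |λ|^2 ≈ 15.9425 and |λ| ≈ 3.9928.
Thus the eigenvalues (to 4 decimals) are -7.2762 (modulus 7.2762); 3.6381 ± 1.6453i (modulus 3.9928). The spectral radius is the largest modulus: r(A) ≈ 7.2762. (Cross-check: r(A) ≤ ||A||_2 ≈ 7.4351; equality holds whenever A is normal, though it can also hold for some non-normal A.)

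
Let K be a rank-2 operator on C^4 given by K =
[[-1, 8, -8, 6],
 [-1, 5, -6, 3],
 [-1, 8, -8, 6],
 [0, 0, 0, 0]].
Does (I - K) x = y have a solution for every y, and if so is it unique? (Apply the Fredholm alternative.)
(I - K) is invertible (det(I - K) = 16 ≠ 0), so for every y in C^4 the equation (I - K) x = y has a unique solution.

K has rank 2 and factors as K = U V^T = u1 v1^T + u2 v2^T with u1 = (-1, -1, -1, 0), v1 = (1, 1, 2, 3), u2 = (3, 2, 3, 0), v2 = (0, 3, -2, 3) (multiplying out reproduces the displayed K). The nonzero eigenvalues of U V^T coincide with those of the 2 x 2 matrix G = V^T U = [[v1·u1, v1·u2], [v2·u1, v2·u2]] = [[-4, 11], [-1, 0]], and by the Sylvester determinant identity det(I_4 - U V^T) = det(I_2 - V^T U) = det([[5, -11], [1, 1]]) = (5)(1) - (-11)(1) = 16. (Direct check: I - K =
[[2, -8, 8, -6],
 [1, -4, 6, -3],
 [1, -8, 9, -6],
 [0, 0, 0, 1]]
has determinant 16.) The finite-dimensional Fredholm alternative says: either (I - K) is invertible, or ker(I - K) ≠ {0} and then range(I - K) = ker((I - K)^*)^⊥, with dim ker(I - K) = dim ker((I - K)^*). Since det(I - K) ≠ 0, 1 is not an eigenvalue of K and ker(I - K) = {0}, so we are in the first case: for every y there is a unique x = (I - K)^(-1) y. (Explicitly, by the Woodbury identity, (I - U V^T)^(-1) = I + U (I_2 - G)^(-1) V^T.)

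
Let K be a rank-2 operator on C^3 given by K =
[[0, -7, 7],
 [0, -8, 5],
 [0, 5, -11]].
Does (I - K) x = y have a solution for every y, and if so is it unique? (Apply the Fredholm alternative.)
(I - K) is invertible (det(I - K) = 83 ≠ 0), so for every y in C^3 the equation (I - K) x = y has a unique solution.

K has rank 2 and factors as K = U V^T = u1 v1^T + u2 v2^T with u1 = (-3, -3, 3), v1 = (0, 2, -3), u2 = (-1, -2, -1), v2 = (0, 1, 2) (multiplying out reproduces the displayed K). The nonzero eigenvalues of U V^T coincide with those of the 2 x 2 matrix G = V^T U = [[v1·u1, v1·u2], [v2·u1, v2·u2]] = [[-15, -1], [3, -4]], and by the Sylvester determinant identity det(I_3 - U V^T) = det(I_2 - V^T U) = det([[16, 1], [-3, 5]]) = (16)(5) - (1)(-3) = 83. (Direct check: I - K =
[[1, 7, -7],
 [0, 9, -5],
 [0, -5, 12]]
has determinant 83.) The finite-dimensional Fredholm alternative says: either (I - K) is invertible, or ker(I - K) ≠ {0} and then range(I - K) = ker((I - K)^*)^⊥, with dim ker(I - K) = dim ker((I - K)^*). Since det(I - K) ≠ 0, 1 is not an eigenvalue of K and ker(I - K) = {0}, so we are in the first case: for every y there is a unique x = (I - K)^(-1) y. (Explicitly, by the Woodbury identity, (I - U V^T)^(-1) = I + U (I_2 - G)^(-1) V^T.)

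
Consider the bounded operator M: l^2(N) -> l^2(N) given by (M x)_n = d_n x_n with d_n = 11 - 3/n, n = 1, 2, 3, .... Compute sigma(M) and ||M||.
sigma(M) = {11 - 3/n : n ≥ 1} ∪ {11}; ||M|| = 11

A bounded diagonal operator on l^2 with diagonal entries d_n has spectrum equal to the closure of {d_n : n ≥ 1}: every d_n is an eigenvalue (with eigenvector e_n), so {d_n} ⊂ sigma(M); the spectrum is closed, so its closure is too; and for lambda not in the closure, (M - lambda I) has bounded inverse (the diagonal entries 1/(d_n - lambda) are bounded). For our sequence d_n = 11 - 3/n, n = 1, 2, 3, ...:
  - {d_n} = {11 - 3/n : n ≥ 1}; the only limit point is 11
  - closure = {11 - 3/n : n ≥ 1} ∪ {11}
For the norm: a diagonal operator has ||M|| = sup_n |d_n|. Here d_n = 11 - 3/n increases monotonically from d_1 = 8 toward 11, with all terms in [8, 11); so sup_n |d_n| = 11 (the supremum is the limit, not attained). So ||M|| = 11.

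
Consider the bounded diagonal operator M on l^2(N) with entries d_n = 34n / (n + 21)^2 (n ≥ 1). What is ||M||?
||M|| = 17/42 (attained at n = 21)

For M diagonal, ||M|| = sup_n |d_n|. Treat f(x) = 34x / (x + 21)^2 for real x > 0. By the quotient rule, f'(x) = 34(21 - x)/(x + 21)^3, which is positive for x < 21 and negative for x > 21. So f has a unique maximum at x = 21, and since 21 is a positive integer, the supremum over n ≥ 1 is attained at n = 21: d_21 = 34·21/(21 + 21)^2 = 34·21/1764 = 17/42. Hence ||M|| = 17/42.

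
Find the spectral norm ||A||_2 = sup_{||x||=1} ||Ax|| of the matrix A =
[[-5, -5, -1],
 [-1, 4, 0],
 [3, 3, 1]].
||A||_2 ≈ 8.6688 (= sqrt(largest eigenvalue of A^T A))

||A||_2 = sigma_max(A) = sqrt(lambda_max(A^T A)). Form the symmetric matrix M = A^T A =
[[35, 30, 8],
 [30, 50, 8],
 [8, 8, 2]].
Its characteristic polynomial (trace, sum of principal 2x2 minors, determinant of M give the coefficients) is
  p(λ) = det(λ I - M) = λ^3 - 87λ^2 + 892λ - 100.
No integer candidate from the rational root theorem (±divisors of 100) is a root, so the roots are irrational. The cubic discriminant is Δ = 3059467664 > 0, so there are three distinct real roots. p(0) = -100 and p(1) = 706 have opposite signs, so a root lies in (0, 1); Newton's method refines it to λ ≈ 0.1134. p(11) = 516 and p(12) = -196 have opposite signs, so a root lies in (11, 12); Newton's method refines it to λ ≈ 11.7389. p(75) = -700 and p(76) = 4156 have opposite signs, so a root lies in (75, 76); Newton's method refines it to λ ≈ 75.1478. Check (Vieta): the three roots sum to 87, matching tr M = 87.
So the eigenvalues of A^T A are ≈ 0.1134, 11.7389, 75.1478 (all ≥ 0, as they must be for A^T A). The largest is λ_max ≈ 75.1478, hence ||A||_2 = sqrt(λ_max) ≈ 8.6688.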